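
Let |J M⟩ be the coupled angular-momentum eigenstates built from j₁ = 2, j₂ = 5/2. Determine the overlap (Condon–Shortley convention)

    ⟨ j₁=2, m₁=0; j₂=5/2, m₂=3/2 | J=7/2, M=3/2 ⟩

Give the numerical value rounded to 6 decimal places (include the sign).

−√(2/7) = -0.534522

triangle: 1!·3!·4!/9! = 144/362880
(j±m)!: 2!·2!·4!·1!·5!·2! = 23040
prefactor² = (2J+1)·Δ·N² = 512/7
  k=0: +1/(0!·1!·2!·4!·1!·0!) = 1/48
  k=1: −1/(1!·0!·1!·3!·2!·1!) = -1/12
Σ = -1/16  ⇒  CG² = 512/7·(-1/16)² = 2/7
CG = −√(2/7) = -0.534522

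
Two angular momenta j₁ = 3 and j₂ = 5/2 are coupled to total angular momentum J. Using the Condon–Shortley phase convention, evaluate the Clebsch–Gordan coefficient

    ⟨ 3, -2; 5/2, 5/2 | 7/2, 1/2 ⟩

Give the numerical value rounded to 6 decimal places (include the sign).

j₁+j₂−J=2  J+j₁−j₂=4  J−j₁+j₂=3  j₁+j₂+J+1=10
(j₁±m₁, j₂±m₂, J±M) = (1,5,5,0,4,3)
P² = 9216/7
sum k=2..2:
  [2] +1/72 = 1/72
S = 1/72
C² = P²·S² = 16/63 ; C = +0.503953

+√(16/63) = +0.503953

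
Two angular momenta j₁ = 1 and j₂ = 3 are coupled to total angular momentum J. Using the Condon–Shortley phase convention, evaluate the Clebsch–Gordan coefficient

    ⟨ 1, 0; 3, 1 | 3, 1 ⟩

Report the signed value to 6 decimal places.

triangle: 1!·1!·5!/8! = 120/40320
(j±m)!: 1!·1!·4!·2!·4!·2! = 2304
prefactor² = (2J+1)·Δ·N² = 48
  k=0: +1/(0!·1!·1!·4!·0!·1!) = 1/24
  k=1: −1/(1!·0!·0!·3!·1!·2!) = -1/12
Σ = -1/24  ⇒  CG² = 48·(-1/24)² = 1/12
CG = −√(1/12) = -0.288675

−√(1/12) ≈ -0.288675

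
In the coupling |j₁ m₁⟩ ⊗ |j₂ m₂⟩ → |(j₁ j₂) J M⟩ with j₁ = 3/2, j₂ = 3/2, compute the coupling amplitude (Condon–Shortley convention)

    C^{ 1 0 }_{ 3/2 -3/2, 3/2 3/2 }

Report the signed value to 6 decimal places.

triangle: 2!*1!*1!/5! = 2/120
(j±m)!: 0!*3!*3!*0!*1!*1! = 36
prefactor² = (2J+1)*Δ*N² = 9/5
  k=2: +1/(2!*0!*1!*1!*0!*0!) = 1/2
Σ = 1/2  ⇒  CG² = 9/5*1/2² = 9/20
CG = +√(9/20) = +0.670820

+0.670820  (= +√(9/20))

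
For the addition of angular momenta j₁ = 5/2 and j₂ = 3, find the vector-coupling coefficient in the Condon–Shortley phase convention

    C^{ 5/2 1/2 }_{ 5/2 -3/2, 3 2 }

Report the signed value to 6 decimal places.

-0.267261  (= −√(1/14))

√[6·3!2!3!/9! · 1!4!5!1!3!2!] = √(288/7)
  +(−1)^2/∏(2,1,2,3,0,0)! = 1/24  (running 1/24)
  +(−1)^3/∏(3,0,1,2,1,1)! = -1/12  (running -1/24)
⟨..|..⟩ = √(288/7)·(-1/24) = -0.267261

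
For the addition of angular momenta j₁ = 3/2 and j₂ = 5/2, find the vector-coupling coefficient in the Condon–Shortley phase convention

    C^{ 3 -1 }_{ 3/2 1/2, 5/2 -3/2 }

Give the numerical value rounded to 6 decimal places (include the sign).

+0.639010  (= +√(49/120))

triangle: 1!×2!×4!/8! = 48/40320
(j±m)!: 2!×1!×1!×4!×2!×4! = 2304
prefactor² = (2J+1)×Δ×N² = 96/5
  k=0: +1/(0!×1!×1!×1!×1!×3!) = 1/6
  k=1: −1/(1!×0!×0!×0!×2!×4!) = -1/48
Σ = 7/48  ⇒  CG² = 96/5×7/48² = 49/120
CG = +√(49/120) = +0.639010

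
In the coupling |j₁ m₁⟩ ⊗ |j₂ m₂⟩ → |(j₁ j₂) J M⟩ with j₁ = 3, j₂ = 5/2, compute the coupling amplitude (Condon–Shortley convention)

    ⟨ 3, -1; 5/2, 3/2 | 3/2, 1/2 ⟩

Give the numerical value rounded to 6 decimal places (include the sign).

√[4·4!2!1!/8! · 2!4!4!1!2!1!] = √(384/35)
  +(−1)^3/∏(3,1,1,1,1,0)! = -1/6  (running -1/6)
  +(−1)^4/∏(4,0,0,0,2,1)! = 1/48  (running -7/48)
⟨..|..⟩ = √(384/35)·(-7/48) = -0.483046

−√(7/30) ≈ -0.483046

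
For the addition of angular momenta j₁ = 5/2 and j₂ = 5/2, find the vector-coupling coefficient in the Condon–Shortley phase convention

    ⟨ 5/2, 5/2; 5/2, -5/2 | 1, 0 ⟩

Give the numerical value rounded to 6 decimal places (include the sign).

+√(5/14) = +0.597614

triangle: 4!*1!*1!/7! = 24/5040
(j±m)!: 5!*0!*0!*5!*1!*1! = 14400
prefactor² = (2J+1)*Δ*N² = 1440/7
  k=0: +1/(0!*4!*0!*0!*1!*1!) = 1/24
Σ = 1/24  ⇒  CG² = 1440/7*1/24² = 5/14
CG = +√(5/14) = +0.597614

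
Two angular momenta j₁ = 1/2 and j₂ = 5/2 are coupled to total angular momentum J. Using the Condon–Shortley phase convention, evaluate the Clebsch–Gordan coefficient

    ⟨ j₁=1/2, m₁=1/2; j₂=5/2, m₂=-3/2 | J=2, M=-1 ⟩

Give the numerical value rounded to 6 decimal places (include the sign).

√[5·1!0!4!/6! · 1!0!1!4!1!3!] = √(24)
  +(−1)^0/∏(0,1,0,1,0,3)! = 1/6  (running 1/6)
⟨..|..⟩ = √(24)·(1/6) = +0.816497

+0.816497  (= +√(2/3))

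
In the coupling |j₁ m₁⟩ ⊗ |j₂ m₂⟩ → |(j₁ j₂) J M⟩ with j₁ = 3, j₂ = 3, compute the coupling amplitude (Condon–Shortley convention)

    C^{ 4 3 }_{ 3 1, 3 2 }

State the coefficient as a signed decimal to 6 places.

−√(1/11) = -0.301511

j₁+j₂−J=2  J+j₁−j₂=4  J−j₁+j₂=4  j₁+j₂+J+1=11
(j₁±m₁, j₂±m₂, J±M) = (4,2,5,1,7,1)
P² = 82944/11
sum k=1..2:
  [1] −1/144 = -1/144
  [2] +1/288 = 1/288
S = -1/288
C² = P²·S² = 1/11 ; C = -0.301511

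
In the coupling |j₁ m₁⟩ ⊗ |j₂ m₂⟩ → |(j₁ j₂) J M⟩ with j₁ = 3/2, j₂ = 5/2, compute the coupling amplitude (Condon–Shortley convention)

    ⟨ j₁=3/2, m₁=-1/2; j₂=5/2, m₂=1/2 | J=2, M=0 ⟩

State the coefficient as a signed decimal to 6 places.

-0.267261

j₁+j₂−J=2  J+j₁−j₂=1  J−j₁+j₂=3  j₁+j₂+J+1=7
(j₁±m₁, j₂±m₂, J±M) = (1,2,3,2,2,2)
P² = 8/7
sum k=1..2:
  [1] −1/2 = -1/2
  [2] +1/4 = 1/4
S = -1/4
C² = P²·S² = 1/14 ; C = -0.267261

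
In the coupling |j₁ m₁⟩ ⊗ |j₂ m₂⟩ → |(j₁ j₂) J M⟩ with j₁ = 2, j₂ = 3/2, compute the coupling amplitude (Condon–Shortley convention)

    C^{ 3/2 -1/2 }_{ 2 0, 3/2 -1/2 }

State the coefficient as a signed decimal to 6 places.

√[4·2!2!1!/6! · 2!2!1!2!1!2!] = √(16/45)
  +(−1)^0/∏(0,2,2,1,0,0)! = 1/4  (running 1/4)
  +(−1)^1/∏(1,1,1,0,1,1)! = -1  (running -3/4)
⟨..|..⟩ = √(16/45)·(-3/4) = -0.447214

−√(1/5) ≈ -0.447214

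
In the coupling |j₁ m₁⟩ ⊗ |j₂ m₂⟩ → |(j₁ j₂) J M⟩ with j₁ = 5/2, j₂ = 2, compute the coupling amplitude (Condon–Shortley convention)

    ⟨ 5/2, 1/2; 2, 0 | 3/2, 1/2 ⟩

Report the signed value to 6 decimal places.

j₁+j₂−J=3  J+j₁−j₂=2  J−j₁+j₂=1  j₁+j₂+J+1=7
(j₁±m₁, j₂±m₂, J±M) = (3,2,2,2,2,1)
P² = 32/35
sum k=1..2:
  [1] −1/2 = -1/2
  [2] +1/4 = 1/4
S = -1/4
C² = P²·S² = 2/35 ; C = -0.239046

-0.239046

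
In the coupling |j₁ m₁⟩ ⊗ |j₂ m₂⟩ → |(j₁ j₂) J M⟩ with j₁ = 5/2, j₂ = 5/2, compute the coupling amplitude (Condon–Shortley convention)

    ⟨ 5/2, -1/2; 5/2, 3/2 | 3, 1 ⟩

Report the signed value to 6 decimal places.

+√(1/30) ≈ +0.182574

j₁+j₂−J=2  J+j₁−j₂=3  J−j₁+j₂=3  j₁+j₂+J+1=9
(j₁±m₁, j₂±m₂, J±M) = (2,3,4,1,4,2)
P² = 96/5
sum k=1..2:
  [1] −1/12 = -1/12
  [2] +1/8 = 1/8
S = 1/24
C² = P²·S² = 1/30 ; C = +0.182574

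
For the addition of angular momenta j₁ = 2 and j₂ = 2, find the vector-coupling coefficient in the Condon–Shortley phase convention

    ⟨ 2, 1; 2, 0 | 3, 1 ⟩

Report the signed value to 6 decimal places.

+√(1/5) ≈ +0.447214

triangle: 1!*3!*3!/8! = 36/40320
(j±m)!: 3!*1!*2!*2!*4!*2! = 1152
prefactor² = (2J+1)*Δ*N² = 36/5
  k=0: +1/(0!*1!*1!*2!*2!*1!) = 1/4
  k=1: −1/(1!*0!*0!*1!*3!*2!) = -1/12
Σ = 1/6  ⇒  CG² = 36/5*1/6² = 1/5
CG = +√(1/5) = +0.447214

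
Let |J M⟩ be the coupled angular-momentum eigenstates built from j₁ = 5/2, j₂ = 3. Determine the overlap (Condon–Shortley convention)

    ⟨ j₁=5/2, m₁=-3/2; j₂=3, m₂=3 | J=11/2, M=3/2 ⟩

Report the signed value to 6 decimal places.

+√(1/66) ≈ +0.123091

√[12·0!5!6!/12! · 1!4!6!0!7!4!] = √(49766400/11)
  +(−1)^0/∏(0,0,4,6,1,0)! = 1/17280  (running 1/17280)
⟨..|..⟩ = √(49766400/11)·(1/17280) = +0.123091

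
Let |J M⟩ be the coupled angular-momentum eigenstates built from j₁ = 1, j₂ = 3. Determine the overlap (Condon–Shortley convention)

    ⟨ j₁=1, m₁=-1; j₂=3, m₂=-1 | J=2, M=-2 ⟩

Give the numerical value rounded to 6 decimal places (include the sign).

+√(1/21) = +0.218218

j₁+j₂−J=2  J+j₁−j₂=0  J−j₁+j₂=4  j₁+j₂+J+1=7
(j₁±m₁, j₂±m₂, J±M) = (0,2,2,4,0,4)
P² = 768/7
sum k=2..2:
  [2] +1/48 = 1/48
S = 1/48
C² = P²·S² = 1/21 ; C = +0.218218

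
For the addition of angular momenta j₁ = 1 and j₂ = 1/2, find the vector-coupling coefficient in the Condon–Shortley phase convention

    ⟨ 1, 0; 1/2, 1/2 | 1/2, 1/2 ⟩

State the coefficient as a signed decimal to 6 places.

-0.577350

triangle: 1!×1!×0!/3! = 1/6
(j±m)!: 1!×1!×1!×0!×1!×0! = 1
prefactor² = (2J+1)×Δ×N² = 1/3
  k=1: −1/(1!×0!×0!×0!×1!×0!) = -1
Σ = -1  ⇒  CG² = 1/3×(-1)² = 1/3
CG = −√(1/3) = -0.577350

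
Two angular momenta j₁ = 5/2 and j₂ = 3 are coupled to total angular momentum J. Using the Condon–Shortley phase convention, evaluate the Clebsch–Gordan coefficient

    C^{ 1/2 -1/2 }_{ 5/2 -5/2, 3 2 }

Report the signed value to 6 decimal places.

-0.218218

√[2·5!0!1!/7! · 0!5!5!1!0!1!] = √(4800/7)
  +(−1)^5/∏(5,0,0,0,0,1)! = -1/120  (running -1/120)
⟨..|..⟩ = √(4800/7)·(-1/120) = -0.218218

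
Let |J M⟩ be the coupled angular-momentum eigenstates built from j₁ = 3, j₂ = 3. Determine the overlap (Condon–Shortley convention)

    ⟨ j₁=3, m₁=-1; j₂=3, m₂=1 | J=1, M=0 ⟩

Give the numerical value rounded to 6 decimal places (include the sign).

j₁+j₂−J=5  J+j₁−j₂=1  J−j₁+j₂=1  j₁+j₂+J+1=8
(j₁±m₁, j₂±m₂, J±M) = (2,4,4,2,1,1)
P² = 144/7
sum k=3..4:
  [3] −1/12 = -1/12
  [4] +1/24 = 1/24
S = -1/24
C² = P²·S² = 1/28 ; C = -0.188982

-0.188982  (= −√(1/28))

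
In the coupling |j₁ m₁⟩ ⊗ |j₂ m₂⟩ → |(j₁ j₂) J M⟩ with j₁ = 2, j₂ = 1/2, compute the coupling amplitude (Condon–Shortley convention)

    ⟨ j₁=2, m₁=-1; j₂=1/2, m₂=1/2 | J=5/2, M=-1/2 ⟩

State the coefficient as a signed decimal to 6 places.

√[6·0!4!1!/6! · 1!3!1!0!2!3!] = √(72/5)
  +(−1)^0/∏(0,0,3,1,1,0)! = 1/6  (running 1/6)
⟨..|..⟩ = √(72/5)·(1/6) = +0.632456

+0.632456  (= +√(2/5))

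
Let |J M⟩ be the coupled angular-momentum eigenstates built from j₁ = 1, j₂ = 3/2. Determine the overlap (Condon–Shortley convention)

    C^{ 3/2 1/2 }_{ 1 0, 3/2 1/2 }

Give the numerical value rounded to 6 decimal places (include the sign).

-0.258199  (= −√(1/15))

j₁+j₂−J=1  J+j₁−j₂=1  J−j₁+j₂=2  j₁+j₂+J+1=5
(j₁±m₁, j₂±m₂, J±M) = (1,1,2,1,2,1)
P² = 4/15
sum k=0..1:
  [0] +1/2 = 1/2
  [1] −1/1 = -1
S = -1/2
C² = P²·S² = 1/15 ; C = -0.258199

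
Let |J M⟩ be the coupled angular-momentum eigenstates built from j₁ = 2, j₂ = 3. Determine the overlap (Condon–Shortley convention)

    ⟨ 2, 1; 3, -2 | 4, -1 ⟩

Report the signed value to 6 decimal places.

j₁+j₂−J=1  J+j₁−j₂=3  J−j₁+j₂=5  j₁+j₂+J+1=10
(j₁±m₁, j₂±m₂, J±M) = (3,1,1,5,3,5)
P² = 6480/7
sum k=0..1:
  [0] +1/48 = 1/48
  [1] −1/720 = -1/720
S = 7/360
C² = P²·S² = 7/20 ; C = +0.591608

+√(7/20) = +0.591608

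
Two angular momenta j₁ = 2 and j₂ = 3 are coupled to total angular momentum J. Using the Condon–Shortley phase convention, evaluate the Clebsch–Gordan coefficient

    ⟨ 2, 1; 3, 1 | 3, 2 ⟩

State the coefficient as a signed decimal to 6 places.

j₁+j₂−J=2  J+j₁−j₂=2  J−j₁+j₂=4  j₁+j₂+J+1=9
(j₁±m₁, j₂±m₂, J±M) = (3,1,4,2,5,1)
P² = 64
sum k=0..1:
  [0] +1/48 = 1/48
  [1] −1/12 = -1/12
S = -1/16
C² = P²·S² = 1/4 ; C = -0.500000

-0.500000  (= −√(1/4))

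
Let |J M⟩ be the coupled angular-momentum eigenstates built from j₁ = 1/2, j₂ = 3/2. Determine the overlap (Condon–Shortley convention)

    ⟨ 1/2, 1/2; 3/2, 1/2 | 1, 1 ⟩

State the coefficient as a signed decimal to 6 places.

j₁+j₂−J=1  J+j₁−j₂=0  J−j₁+j₂=2  j₁+j₂+J+1=4
(j₁±m₁, j₂±m₂, J±M) = (1,0,2,1,2,0)
P² = 1
sum k=0..0:
  [0] +1/2 = 1/2
S = 1/2
C² = P²·S² = 1/4 ; C = +0.500000

+0.500000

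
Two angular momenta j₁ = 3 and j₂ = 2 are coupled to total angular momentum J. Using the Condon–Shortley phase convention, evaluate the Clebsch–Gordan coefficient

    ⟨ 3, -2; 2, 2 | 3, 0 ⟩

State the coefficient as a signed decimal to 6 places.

√[7·2!4!2!/9! · 1!5!4!0!3!3!] = √(192)
  +(−1)^2/∏(2,0,3,2,1,0)! = 1/24  (running 1/24)
⟨..|..⟩ = √(192)·(1/24) = +0.577350

+0.577350  (= +√(1/3))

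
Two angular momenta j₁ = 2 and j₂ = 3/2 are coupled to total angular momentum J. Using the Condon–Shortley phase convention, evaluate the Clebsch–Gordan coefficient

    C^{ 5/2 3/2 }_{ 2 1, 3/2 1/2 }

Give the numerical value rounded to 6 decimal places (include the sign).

√[6·1!3!2!/7! · 3!1!2!1!4!1!] = √(144/35)
  +(−1)^0/∏(0,1,1,2,2,0)! = 1/4  (running 1/4)
  +(−1)^1/∏(1,0,0,1,3,1)! = -1/6  (running 1/12)
⟨..|..⟩ = √(144/35)·(1/12) = +0.169031

+√(1/35) = +0.169031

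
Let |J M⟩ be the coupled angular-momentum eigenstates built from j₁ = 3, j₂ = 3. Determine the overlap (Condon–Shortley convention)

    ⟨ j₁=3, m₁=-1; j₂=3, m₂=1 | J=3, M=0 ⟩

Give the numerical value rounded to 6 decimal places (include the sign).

j₁+j₂−J=3  J+j₁−j₂=3  J−j₁+j₂=3  j₁+j₂+J+1=10
(j₁±m₁, j₂±m₂, J±M) = (2,4,4,2,3,3)
P² = 864/25
sum k=1..3:
  [1] −1/72 = -1/72
  [2] +1/8 = 1/8
  [3] −1/24 = -1/24
S = 5/72
C² = P²·S² = 1/6 ; C = +0.408248

+√(1/6) ≈ +0.408248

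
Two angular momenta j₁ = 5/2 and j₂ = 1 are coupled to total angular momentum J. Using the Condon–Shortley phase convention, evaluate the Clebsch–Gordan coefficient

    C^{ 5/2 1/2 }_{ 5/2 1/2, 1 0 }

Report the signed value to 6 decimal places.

+0.169031  (= +√(1/35))

triangle: 1!·4!·1!/7! = 24/5040
(j±m)!: 3!·2!·1!·1!·3!·2! = 144
prefactor² = (2J+1)·Δ·N² = 144/35
  k=0: +1/(0!·1!·2!·1!·2!·0!) = 1/4
  k=1: −1/(1!·0!·1!·0!·3!·1!) = -1/6
Σ = 1/12  ⇒  CG² = 144/35·1/12² = 1/35
CG = +√(1/35) = +0.169031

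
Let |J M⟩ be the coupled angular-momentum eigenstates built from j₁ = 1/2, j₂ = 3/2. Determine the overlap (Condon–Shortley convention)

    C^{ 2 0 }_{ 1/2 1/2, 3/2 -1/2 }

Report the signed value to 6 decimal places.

+0.707107  (= +√(1/2))

√[5·0!1!3!/5! · 1!0!1!2!2!2!] = √(2)
  +(−1)^0/∏(0,0,0,1,1,2)! = 1/2  (running 1/2)
⟨..|..⟩ = √(2)·(1/2) = +0.707107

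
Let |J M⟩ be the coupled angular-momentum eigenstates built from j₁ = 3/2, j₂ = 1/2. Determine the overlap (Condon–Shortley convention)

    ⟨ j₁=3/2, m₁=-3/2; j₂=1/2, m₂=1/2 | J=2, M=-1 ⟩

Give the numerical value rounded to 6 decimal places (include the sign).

+√(1/4) ≈ +0.500000

triangle: 0!×3!×1!/5! = 6/120
(j±m)!: 0!×3!×1!×0!×1!×3! = 36
prefactor² = (2J+1)×Δ×N² = 9
  k=0: +1/(0!×0!×3!×1!×0!×0!) = 1/6
Σ = 1/6  ⇒  CG² = 9×1/6² = 1/4
CG = +√(1/4) = +0.500000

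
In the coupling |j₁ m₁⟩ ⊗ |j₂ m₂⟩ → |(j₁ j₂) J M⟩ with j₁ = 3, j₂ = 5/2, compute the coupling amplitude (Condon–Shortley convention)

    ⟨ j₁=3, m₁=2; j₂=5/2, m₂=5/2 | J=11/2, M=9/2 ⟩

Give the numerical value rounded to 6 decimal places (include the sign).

+√(6/11) = +0.738549

√[12·0!6!5!/12! · 5!1!5!0!10!1!] = √(1244160000/11)
  +(−1)^0/∏(0,0,1,5,5,0)! = 1/14400  (running 1/14400)
⟨..|..⟩ = √(1244160000/11)·(1/14400) = +0.738549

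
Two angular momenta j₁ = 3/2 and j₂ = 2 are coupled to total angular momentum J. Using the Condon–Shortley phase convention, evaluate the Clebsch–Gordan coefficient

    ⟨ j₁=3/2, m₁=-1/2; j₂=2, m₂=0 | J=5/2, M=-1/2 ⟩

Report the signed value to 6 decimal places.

-0.292770  (= −√(3/35))

√[6·1!2!3!/7! · 1!2!2!2!2!3!] = √(48/35)
  +(−1)^0/∏(0,1,2,2,0,1)! = 1/4  (running 1/4)
  +(−1)^1/∏(1,0,1,1,1,2)! = -1/2  (running -1/4)
⟨..|..⟩ = √(48/35)·(-1/4) = -0.292770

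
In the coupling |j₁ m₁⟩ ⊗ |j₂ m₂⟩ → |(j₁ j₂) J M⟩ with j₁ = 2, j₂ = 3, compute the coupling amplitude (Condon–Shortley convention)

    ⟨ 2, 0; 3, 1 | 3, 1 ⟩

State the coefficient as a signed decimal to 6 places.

√[7·2!2!4!/9! · 2!2!4!2!4!2!] = √(256/15)
  +(−1)^0/∏(0,2,2,4,0,0)! = 1/96  (running 1/96)
  +(−1)^1/∏(1,1,1,3,1,1)! = -1/6  (running -5/32)
  +(−1)^2/∏(2,0,0,2,2,2)! = 1/16  (running -3/32)
⟨..|..⟩ = √(256/15)·(-3/32) = -0.387298

−√(3/20) ≈ -0.387298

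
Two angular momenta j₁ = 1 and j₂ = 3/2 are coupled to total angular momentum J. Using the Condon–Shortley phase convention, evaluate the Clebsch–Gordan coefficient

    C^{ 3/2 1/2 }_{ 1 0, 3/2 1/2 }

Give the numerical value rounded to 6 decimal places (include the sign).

j₁+j₂−J=1  J+j₁−j₂=1  J−j₁+j₂=2  j₁+j₂+J+1=5
(j₁±m₁, j₂±m₂, J±M) = (1,1,2,1,2,1)
P² = 4/15
sum k=0..1:
  [0] +1/2 = 1/2
  [1] −1/1 = -1
S = -1/2
C² = P²·S² = 1/15 ; C = -0.258199

−√(1/15) = -0.258199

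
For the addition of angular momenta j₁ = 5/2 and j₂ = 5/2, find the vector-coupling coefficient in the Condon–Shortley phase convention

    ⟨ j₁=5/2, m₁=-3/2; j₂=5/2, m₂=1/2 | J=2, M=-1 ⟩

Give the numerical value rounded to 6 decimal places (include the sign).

+√(1/7) = +0.377964

√[5·3!2!2!/8! · 1!4!3!2!1!3!] = √(36/7)
  +(−1)^2/∏(2,1,2,1,0,1)! = 1/4  (running 1/4)
  +(−1)^3/∏(3,0,1,0,1,2)! = -1/12  (running 1/6)
⟨..|..⟩ = √(36/7)·(1/6) = +0.377964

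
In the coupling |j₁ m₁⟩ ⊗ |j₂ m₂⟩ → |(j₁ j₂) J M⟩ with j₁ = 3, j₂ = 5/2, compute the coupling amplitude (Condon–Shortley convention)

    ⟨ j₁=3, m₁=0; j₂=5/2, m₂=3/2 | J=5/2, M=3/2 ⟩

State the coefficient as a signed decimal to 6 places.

√[6·3!3!2!/9! · 3!3!4!1!4!1!] = √(864/35)
  +(−1)^2/∏(2,1,1,2,2,0)! = 1/8  (running 1/8)
  +(−1)^3/∏(3,0,0,1,3,1)! = -1/36  (running 7/72)
⟨..|..⟩ = √(864/35)·(7/72) = +0.483046

+0.483046  (= +√(7/30))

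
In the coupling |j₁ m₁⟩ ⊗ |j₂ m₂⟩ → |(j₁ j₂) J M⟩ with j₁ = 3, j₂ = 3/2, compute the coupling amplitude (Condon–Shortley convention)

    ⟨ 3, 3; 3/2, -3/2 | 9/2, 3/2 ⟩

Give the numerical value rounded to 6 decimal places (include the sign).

triangle: 0!*6!*3!/10! = 4320/3628800
(j±m)!: 6!*0!*0!*3!*6!*3! = 18662400
prefactor² = (2J+1)*Δ*N² = 1555200/7
  k=0: +1/(0!*0!*0!*0!*6!*3!) = 1/4320
Σ = 1/4320  ⇒  CG² = 1555200/7*1/4320² = 1/84
CG = +√(1/84) = +0.109109

+0.109109  (= +√(1/84))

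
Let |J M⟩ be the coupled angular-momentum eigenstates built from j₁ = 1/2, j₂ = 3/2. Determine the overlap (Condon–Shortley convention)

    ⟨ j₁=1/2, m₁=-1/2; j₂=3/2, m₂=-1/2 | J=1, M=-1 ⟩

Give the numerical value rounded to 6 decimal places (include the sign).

j₁+j₂−J=1  J+j₁−j₂=0  J−j₁+j₂=2  j₁+j₂+J+1=4
(j₁±m₁, j₂±m₂, J±M) = (0,1,1,2,0,2)
P² = 1
sum k=1..1:
  [1] −1/2 = -1/2
S = -1/2
C² = P²·S² = 1/4 ; C = -0.500000

−√(1/4) = -0.500000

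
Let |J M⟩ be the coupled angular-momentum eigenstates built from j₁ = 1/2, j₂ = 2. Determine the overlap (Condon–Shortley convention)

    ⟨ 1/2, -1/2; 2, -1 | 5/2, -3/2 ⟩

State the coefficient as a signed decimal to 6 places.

+√(4/5) = +0.894427

√[6·0!1!4!/6! · 0!1!1!3!1!4!] = √(144/5)
  +(−1)^0/∏(0,0,1,1,0,3)! = 1/6  (running 1/6)
⟨..|..⟩ = √(144/5)·(1/6) = +0.894427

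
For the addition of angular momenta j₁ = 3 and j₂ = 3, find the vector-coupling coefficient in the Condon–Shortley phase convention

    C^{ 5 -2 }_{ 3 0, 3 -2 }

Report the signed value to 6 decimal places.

triangle: 1!·5!·5!/12! = 14400/479001600
(j±m)!: 3!·3!·1!·5!·3!·7! = 130636800
prefactor² = (2J+1)·Δ·N² = 43200
  k=0: +1/(0!·1!·3!·1!·2!·4!) = 1/288
  k=1: −1/(1!·0!·2!·0!·3!·5!) = -1/1440
Σ = 1/360  ⇒  CG² = 43200·1/360² = 1/3
CG = +√(1/3) = +0.577350

+√(1/3) = +0.577350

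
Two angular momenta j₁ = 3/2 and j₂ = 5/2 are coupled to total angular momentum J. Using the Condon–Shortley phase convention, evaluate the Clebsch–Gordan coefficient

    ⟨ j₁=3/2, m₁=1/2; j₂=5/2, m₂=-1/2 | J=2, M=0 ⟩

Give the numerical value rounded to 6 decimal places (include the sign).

−√(1/14) ≈ -0.267261

√[5·2!1!3!/7! · 2!1!2!3!2!2!] = √(8/7)
  +(−1)^0/∏(0,2,1,2,0,1)! = 1/4  (running 1/4)
  +(−1)^1/∏(1,1,0,1,1,2)! = -1/2  (running -1/4)
⟨..|..⟩ = √(8/7)·(-1/4) = -0.267261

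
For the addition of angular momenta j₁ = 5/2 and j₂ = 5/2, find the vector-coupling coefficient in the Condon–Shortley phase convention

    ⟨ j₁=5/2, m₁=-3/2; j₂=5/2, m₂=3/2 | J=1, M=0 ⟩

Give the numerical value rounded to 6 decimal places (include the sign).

triangle: 4!*1!*1!/7! = 24/5040
(j±m)!: 1!*4!*4!*1!*1!*1! = 576
prefactor² = (2J+1)*Δ*N² = 288/35
  k=3: −1/(3!*1!*1!*1!*0!*0!) = -1/6
  k=4: +1/(4!*0!*0!*0!*1!*1!) = 1/24
Σ = -1/8  ⇒  CG² = 288/35*(-1/8)² = 9/70
CG = −√(9/70) = -0.358569

−√(9/70) = -0.358569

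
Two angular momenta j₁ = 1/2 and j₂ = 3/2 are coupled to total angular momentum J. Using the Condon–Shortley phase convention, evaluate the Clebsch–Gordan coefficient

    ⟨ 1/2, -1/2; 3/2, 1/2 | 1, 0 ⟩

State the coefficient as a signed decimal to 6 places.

j₁+j₂−J=1  J+j₁−j₂=0  J−j₁+j₂=2  j₁+j₂+J+1=4
(j₁±m₁, j₂±m₂, J±M) = (0,1,2,1,1,1)
P² = 1/2
sum k=1..1:
  [1] −1/1 = -1
S = -1
C² = P²·S² = 1/2 ; C = -0.707107

−√(1/2) = -0.707107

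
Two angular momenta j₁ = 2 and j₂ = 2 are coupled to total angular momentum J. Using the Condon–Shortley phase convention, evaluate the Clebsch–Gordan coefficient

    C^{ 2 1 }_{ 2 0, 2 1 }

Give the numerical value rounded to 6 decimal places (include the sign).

triangle: 2!×2!×2!/7! = 8/5040
(j±m)!: 2!×2!×3!×1!×3!×1! = 144
prefactor² = (2J+1)×Δ×N² = 8/7
  k=1: −1/(1!×1!×1!×2!×1!×0!) = -1/2
  k=2: +1/(2!×0!×0!×1!×2!×1!) = 1/4
Σ = -1/4  ⇒  CG² = 8/7×(-1/4)² = 1/14
CG = −√(1/14) = -0.267261

−√(1/14) ≈ -0.267261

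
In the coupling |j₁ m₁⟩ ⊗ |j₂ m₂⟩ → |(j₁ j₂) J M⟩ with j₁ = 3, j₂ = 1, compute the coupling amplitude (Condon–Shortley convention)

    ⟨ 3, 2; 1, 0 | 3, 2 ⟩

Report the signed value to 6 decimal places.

+√(1/3) ≈ +0.577350

triangle: 1!·5!·1!/8! = 120/40320
(j±m)!: 5!·1!·1!·1!·5!·1! = 14400
prefactor² = (2J+1)·Δ·N² = 300
  k=0: +1/(0!·1!·1!·1!·4!·0!) = 1/24
  k=1: −1/(1!·0!·0!·0!·5!·1!) = -1/120
Σ = 1/30  ⇒  CG² = 300·1/30² = 1/3
CG = +√(1/3) = +0.577350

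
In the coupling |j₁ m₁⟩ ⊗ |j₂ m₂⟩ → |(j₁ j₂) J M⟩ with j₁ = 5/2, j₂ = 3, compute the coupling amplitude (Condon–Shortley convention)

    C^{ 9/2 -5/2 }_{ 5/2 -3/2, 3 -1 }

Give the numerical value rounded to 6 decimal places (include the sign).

−√(10/99) = -0.317821

triangle: 1!*4!*5!/11! = 2880/39916800
(j±m)!: 1!*4!*2!*4!*2!*7! = 11612160
prefactor² = (2J+1)*Δ*N² = 92160/11
  k=0: +1/(0!*1!*4!*2!*0!*3!) = 1/288
  k=1: −1/(1!*0!*3!*1!*1!*4!) = -1/144
Σ = -1/288  ⇒  CG² = 92160/11*(-1/288)² = 10/99
CG = −√(10/99) = -0.317821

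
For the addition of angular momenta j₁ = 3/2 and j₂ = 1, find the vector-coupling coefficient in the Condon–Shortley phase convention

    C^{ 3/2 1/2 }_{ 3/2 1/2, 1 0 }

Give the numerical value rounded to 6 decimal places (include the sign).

triangle: 1!·2!·1!/5! = 2/120
(j±m)!: 2!·1!·1!·1!·2!·1! = 4
prefactor² = (2J+1)·Δ·N² = 4/15
  k=0: +1/(0!·1!·1!·1!·1!·0!) = 1
  k=1: −1/(1!·0!·0!·0!·2!·1!) = -1/2
Σ = 1/2  ⇒  CG² = 4/15·1/2² = 1/15
CG = +√(1/15) = +0.258199

+0.258199  (= +√(1/15))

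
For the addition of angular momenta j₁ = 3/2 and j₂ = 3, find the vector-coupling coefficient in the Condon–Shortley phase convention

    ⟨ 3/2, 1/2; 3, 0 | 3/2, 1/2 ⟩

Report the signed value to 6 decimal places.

-0.507093

√[4·3!0!3!/7! · 2!1!3!3!2!1!] = √(144/35)
  +(−1)^1/∏(1,2,0,2,0,1)! = -1/4  (running -1/4)
⟨..|..⟩ = √(144/35)·(-1/4) = -0.507093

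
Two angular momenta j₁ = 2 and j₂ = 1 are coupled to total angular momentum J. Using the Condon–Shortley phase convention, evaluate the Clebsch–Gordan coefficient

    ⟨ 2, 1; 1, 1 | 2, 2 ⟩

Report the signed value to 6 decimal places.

-0.577350

j₁+j₂−J=1  J+j₁−j₂=3  J−j₁+j₂=1  j₁+j₂+J+1=6
(j₁±m₁, j₂±m₂, J±M) = (3,1,2,0,4,0)
P² = 12
sum k=1..1:
  [1] −1/6 = -1/6
S = -1/6
C² = P²·S² = 1/3 ; C = -0.577350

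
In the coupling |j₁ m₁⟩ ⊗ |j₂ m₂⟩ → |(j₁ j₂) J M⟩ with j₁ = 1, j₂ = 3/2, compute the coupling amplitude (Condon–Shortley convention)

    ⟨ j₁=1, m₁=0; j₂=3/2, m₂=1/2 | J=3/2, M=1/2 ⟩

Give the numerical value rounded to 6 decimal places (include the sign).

-0.258199  (= −√(1/15))

j₁+j₂−J=1  J+j₁−j₂=1  J−j₁+j₂=2  j₁+j₂+J+1=5
(j₁±m₁, j₂±m₂, J±M) = (1,1,2,1,2,1)
P² = 4/15
sum k=0..1:
  [0] +1/2 = 1/2
  [1] −1/1 = -1
S = -1/2
C² = P²·S² = 1/15 ; C = -0.258199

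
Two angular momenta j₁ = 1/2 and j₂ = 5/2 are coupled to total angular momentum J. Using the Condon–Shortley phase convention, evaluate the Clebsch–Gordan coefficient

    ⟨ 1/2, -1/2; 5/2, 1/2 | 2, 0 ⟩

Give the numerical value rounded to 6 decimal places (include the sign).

-0.707107  (= −√(1/2))

triangle: 1!*0!*4!/6! = 24/720
(j±m)!: 0!*1!*3!*2!*2!*2! = 48
prefactor² = (2J+1)*Δ*N² = 8
  k=1: −1/(1!*0!*0!*2!*0!*2!) = -1/4
Σ = -1/4  ⇒  CG² = 8*(-1/4)² = 1/2
CG = −√(1/2) = -0.707107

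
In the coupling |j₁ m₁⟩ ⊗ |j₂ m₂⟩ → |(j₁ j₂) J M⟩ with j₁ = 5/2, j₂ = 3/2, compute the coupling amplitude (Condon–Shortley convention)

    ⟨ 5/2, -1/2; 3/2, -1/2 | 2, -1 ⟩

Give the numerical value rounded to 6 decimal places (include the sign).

j₁+j₂−J=2  J+j₁−j₂=3  J−j₁+j₂=1  j₁+j₂+J+1=7
(j₁±m₁, j₂±m₂, J±M) = (2,3,1,2,1,3)
P² = 12/7
sum k=0..1:
  [0] +1/12 = 1/12
  [1] −1/2 = -1/2
S = -5/12
C² = P²·S² = 25/84 ; C = -0.545545

-0.545545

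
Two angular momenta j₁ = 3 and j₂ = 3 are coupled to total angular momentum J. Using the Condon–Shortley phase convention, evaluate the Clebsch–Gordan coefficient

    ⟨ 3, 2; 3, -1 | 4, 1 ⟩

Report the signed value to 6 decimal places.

+0.455842  (= +√(16/77))

triangle: 2!×4!×4!/11! = 1152/39916800
(j±m)!: 5!×1!×2!×4!×5!×3! = 4147200
prefactor² = (2J+1)×Δ×N² = 82944/77
  k=0: +1/(0!×2!×1!×2!×3!×2!) = 1/48
  k=1: −1/(1!×1!×0!×1!×4!×3!) = -1/144
Σ = 1/72  ⇒  CG² = 82944/77×1/72² = 16/77
CG = +√(16/77) = +0.455842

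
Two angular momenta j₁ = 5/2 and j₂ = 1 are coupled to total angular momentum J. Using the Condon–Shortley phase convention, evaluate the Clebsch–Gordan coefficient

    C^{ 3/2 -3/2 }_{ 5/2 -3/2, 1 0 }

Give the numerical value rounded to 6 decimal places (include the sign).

√[4·2!3!0!/6! · 1!4!1!1!0!3!] = √(48/5)
  +(−1)^1/∏(1,1,3,0,0,0)! = -1/6  (running -1/6)
⟨..|..⟩ = √(48/5)·(-1/6) = -0.516398

−√(4/15) = -0.516398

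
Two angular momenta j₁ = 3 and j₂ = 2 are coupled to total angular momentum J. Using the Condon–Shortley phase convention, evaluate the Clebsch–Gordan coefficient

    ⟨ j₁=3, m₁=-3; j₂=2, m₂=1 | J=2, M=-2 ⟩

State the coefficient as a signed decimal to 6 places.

√[5·3!3!1!/8! · 0!6!3!1!0!4!] = √(3240/7)
  +(−1)^3/∏(3,0,3,0,0,1)! = -1/36  (running -1/36)
⟨..|..⟩ = √(3240/7)·(-1/36) = -0.597614

-0.597614  (= −√(5/14))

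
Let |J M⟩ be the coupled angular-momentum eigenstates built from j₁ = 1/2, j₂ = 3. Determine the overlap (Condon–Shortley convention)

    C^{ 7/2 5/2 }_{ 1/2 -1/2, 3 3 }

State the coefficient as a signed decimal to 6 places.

√[8·0!1!6!/8! · 0!1!6!0!6!1!] = √(518400/7)
  +(−1)^0/∏(0,0,1,6,0,0)! = 1/720  (running 1/720)
⟨..|..⟩ = √(518400/7)·(1/720) = +0.377964

+√(1/7) = +0.377964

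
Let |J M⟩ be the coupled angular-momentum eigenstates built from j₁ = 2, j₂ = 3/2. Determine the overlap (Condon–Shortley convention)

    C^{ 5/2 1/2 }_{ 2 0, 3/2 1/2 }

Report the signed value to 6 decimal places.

√[6·1!3!2!/7! · 2!2!2!1!3!2!] = √(48/35)
  +(−1)^0/∏(0,1,2,2,1,0)! = 1/4  (running 1/4)
  +(−1)^1/∏(1,0,1,1,2,1)! = -1/2  (running -1/4)
⟨..|..⟩ = √(48/35)·(-1/4) = -0.292770

−√(3/35) = -0.292770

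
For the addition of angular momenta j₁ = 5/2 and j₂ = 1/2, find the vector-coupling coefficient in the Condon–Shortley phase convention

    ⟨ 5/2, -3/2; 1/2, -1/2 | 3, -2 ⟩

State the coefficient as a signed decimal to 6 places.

√[7·0!5!1!/7! · 1!4!0!1!1!5!] = √(480)
  +(−1)^0/∏(0,0,4,0,1,1)! = 1/24  (running 1/24)
⟨..|..⟩ = √(480)·(1/24) = +0.912871

+0.912871  (= +√(5/6))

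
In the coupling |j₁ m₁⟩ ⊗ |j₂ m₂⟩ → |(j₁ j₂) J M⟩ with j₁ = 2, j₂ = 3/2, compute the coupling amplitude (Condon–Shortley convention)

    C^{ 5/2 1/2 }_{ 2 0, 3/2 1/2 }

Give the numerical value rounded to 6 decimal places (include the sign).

-0.292770

triangle: 1!*3!*2!/7! = 12/5040
(j±m)!: 2!*2!*2!*1!*3!*2! = 96
prefactor² = (2J+1)*Δ*N² = 48/35
  k=0: +1/(0!*1!*2!*2!*1!*0!) = 1/4
  k=1: −1/(1!*0!*1!*1!*2!*1!) = -1/2
Σ = -1/4  ⇒  CG² = 48/35*(-1/4)² = 3/35
CG = −√(3/35) = -0.292770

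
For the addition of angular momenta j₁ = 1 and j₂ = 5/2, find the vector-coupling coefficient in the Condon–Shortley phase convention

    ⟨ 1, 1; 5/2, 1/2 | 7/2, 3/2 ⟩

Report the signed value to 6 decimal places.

+0.690066

triangle: 0!×2!×5!/8! = 240/40320
(j±m)!: 2!×0!×3!×2!×5!×2! = 5760
prefactor² = (2J+1)×Δ×N² = 1920/7
  k=0: +1/(0!×0!×0!×3!×2!×2!) = 1/24
Σ = 1/24  ⇒  CG² = 1920/7×1/24² = 10/21
CG = +√(10/21) = +0.690066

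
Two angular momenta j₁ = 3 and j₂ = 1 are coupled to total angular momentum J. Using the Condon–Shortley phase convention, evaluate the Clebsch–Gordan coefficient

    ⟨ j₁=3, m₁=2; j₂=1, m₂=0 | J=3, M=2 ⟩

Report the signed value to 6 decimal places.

triangle: 1!×5!×1!/8! = 120/40320
(j±m)!: 5!×1!×1!×1!×5!×1! = 14400
prefactor² = (2J+1)×Δ×N² = 300
  k=0: +1/(0!×1!×1!×1!×4!×0!) = 1/24
  k=1: −1/(1!×0!×0!×0!×5!×1!) = -1/120
Σ = 1/30  ⇒  CG² = 300×1/30² = 1/3
CG = +√(1/3) = +0.577350

+√(1/3) ≈ +0.577350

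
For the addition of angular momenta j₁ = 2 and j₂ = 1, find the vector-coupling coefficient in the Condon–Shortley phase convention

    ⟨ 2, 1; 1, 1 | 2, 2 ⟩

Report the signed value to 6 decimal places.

-0.577350  (= −√(1/3))

triangle: 1!*3!*1!/6! = 6/720
(j±m)!: 3!*1!*2!*0!*4!*0! = 288
prefactor² = (2J+1)*Δ*N² = 12
  k=1: −1/(1!*0!*0!*1!*3!*0!) = -1/6
Σ = -1/6  ⇒  CG² = 12*(-1/6)² = 1/3
CG = −√(1/3) = -0.577350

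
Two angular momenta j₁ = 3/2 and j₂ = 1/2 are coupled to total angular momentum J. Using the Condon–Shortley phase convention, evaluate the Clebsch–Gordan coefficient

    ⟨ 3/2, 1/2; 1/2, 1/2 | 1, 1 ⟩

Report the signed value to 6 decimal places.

−√(1/4) = -0.500000

j₁+j₂−J=1  J+j₁−j₂=2  J−j₁+j₂=0  j₁+j₂+J+1=4
(j₁±m₁, j₂±m₂, J±M) = (2,1,1,0,2,0)
P² = 1
sum k=1..1:
  [1] −1/2 = -1/2
S = -1/2
C² = P²·S² = 1/4 ; C = -0.500000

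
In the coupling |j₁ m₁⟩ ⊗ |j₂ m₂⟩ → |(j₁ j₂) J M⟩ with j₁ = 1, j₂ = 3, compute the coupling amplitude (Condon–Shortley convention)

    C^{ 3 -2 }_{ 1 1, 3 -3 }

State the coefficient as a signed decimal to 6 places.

j₁+j₂−J=1  J+j₁−j₂=1  J−j₁+j₂=5  j₁+j₂+J+1=8
(j₁±m₁, j₂±m₂, J±M) = (2,0,0,6,1,5)
P² = 3600
sum k=0..0:
  [0] +1/120 = 1/120
S = 1/120
C² = P²·S² = 1/4 ; C = +0.500000

+0.500000  (= +√(1/4))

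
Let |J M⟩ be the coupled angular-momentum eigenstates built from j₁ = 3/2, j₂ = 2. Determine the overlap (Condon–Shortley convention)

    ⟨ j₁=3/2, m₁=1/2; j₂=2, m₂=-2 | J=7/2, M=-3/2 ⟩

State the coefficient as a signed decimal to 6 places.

+√(1/7) = +0.377964

triangle: 0!*3!*4!/8! = 144/40320
(j±m)!: 2!*1!*0!*4!*2!*5! = 11520
prefactor² = (2J+1)*Δ*N² = 2304/7
  k=0: +1/(0!*0!*1!*0!*2!*4!) = 1/48
Σ = 1/48  ⇒  CG² = 2304/7*1/48² = 1/7
CG = +√(1/7) = +0.377964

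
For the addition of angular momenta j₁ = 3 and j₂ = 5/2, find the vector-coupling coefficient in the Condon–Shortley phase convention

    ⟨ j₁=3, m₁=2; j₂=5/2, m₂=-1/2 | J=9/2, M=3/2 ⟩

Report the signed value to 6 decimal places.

√[10·1!5!4!/11! · 5!1!2!3!6!3!] = √(345600/77)
  +(−1)^0/∏(0,1,1,2,4,2)! = 1/96  (running 1/96)
  +(−1)^1/∏(1,0,0,1,5,3)! = -1/720  (running 13/1440)
⟨..|..⟩ = √(345600/77)·(13/1440) = +0.604815

+0.604815  (= +√(169/462))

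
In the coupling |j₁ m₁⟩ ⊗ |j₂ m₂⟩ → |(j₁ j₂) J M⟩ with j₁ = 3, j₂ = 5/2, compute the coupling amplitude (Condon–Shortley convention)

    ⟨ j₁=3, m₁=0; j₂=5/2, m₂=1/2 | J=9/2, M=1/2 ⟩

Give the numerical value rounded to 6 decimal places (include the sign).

−√(10/231) = -0.208063

√[10·1!5!4!/11! · 3!3!3!2!5!4!] = √(69120/77)
  +(−1)^0/∏(0,1,3,3,2,1)! = 1/72  (running 1/72)
  +(−1)^1/∏(1,0,2,2,3,2)! = -1/48  (running -1/144)
⟨..|..⟩ = √(69120/77)·(-1/144) = -0.208063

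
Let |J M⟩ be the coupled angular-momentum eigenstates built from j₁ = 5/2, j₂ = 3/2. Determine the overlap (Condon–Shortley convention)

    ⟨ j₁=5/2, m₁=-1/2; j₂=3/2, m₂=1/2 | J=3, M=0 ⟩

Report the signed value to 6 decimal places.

-0.447214  (= −√(1/5))

triangle: 1!·4!·2!/8! = 48/40320
(j±m)!: 2!·3!·2!·1!·3!·3! = 864
prefactor² = (2J+1)·Δ·N² = 36/5
  k=0: +1/(0!·1!·3!·2!·1!·0!) = 1/12
  k=1: −1/(1!·0!·2!·1!·2!·1!) = -1/4
Σ = -1/6  ⇒  CG² = 36/5·(-1/6)² = 1/5
CG = −√(1/5) = -0.447214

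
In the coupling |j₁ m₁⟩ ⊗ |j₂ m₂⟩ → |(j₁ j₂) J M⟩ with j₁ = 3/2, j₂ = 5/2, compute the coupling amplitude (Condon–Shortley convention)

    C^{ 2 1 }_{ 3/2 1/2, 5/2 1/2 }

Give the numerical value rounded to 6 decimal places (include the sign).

−√(25/84) = -0.545545

j₁+j₂−J=2  J+j₁−j₂=1  J−j₁+j₂=3  j₁+j₂+J+1=7
(j₁±m₁, j₂±m₂, J±M) = (2,1,3,2,3,1)
P² = 12/7
sum k=0..1:
  [0] +1/12 = 1/12
  [1] −1/2 = -1/2
S = -5/12
C² = P²·S² = 25/84 ; C = -0.545545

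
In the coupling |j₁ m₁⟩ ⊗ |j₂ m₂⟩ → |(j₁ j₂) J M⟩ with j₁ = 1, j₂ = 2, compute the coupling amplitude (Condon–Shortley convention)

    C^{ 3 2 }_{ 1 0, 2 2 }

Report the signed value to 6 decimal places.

+√(1/3) ≈ +0.577350

j₁+j₂−J=0  J+j₁−j₂=2  J−j₁+j₂=4  j₁+j₂+J+1=7
(j₁±m₁, j₂±m₂, J±M) = (1,1,4,0,5,1)
P² = 192
sum k=0..0:
  [0] +1/24 = 1/24
S = 1/24
C² = P²·S² = 1/3 ; C = +0.577350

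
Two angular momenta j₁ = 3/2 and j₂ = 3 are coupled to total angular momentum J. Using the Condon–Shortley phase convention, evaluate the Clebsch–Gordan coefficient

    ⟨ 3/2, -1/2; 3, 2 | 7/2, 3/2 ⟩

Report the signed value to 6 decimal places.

√[8·1!2!5!/9! · 1!2!5!1!5!2!] = √(6400/21)
  +(−1)^0/∏(0,1,2,5,0,0)! = 1/240  (running 1/240)
  +(−1)^1/∏(1,0,1,4,1,1)! = -1/24  (running -3/80)
⟨..|..⟩ = √(6400/21)·(-3/80) = -0.654654

-0.654654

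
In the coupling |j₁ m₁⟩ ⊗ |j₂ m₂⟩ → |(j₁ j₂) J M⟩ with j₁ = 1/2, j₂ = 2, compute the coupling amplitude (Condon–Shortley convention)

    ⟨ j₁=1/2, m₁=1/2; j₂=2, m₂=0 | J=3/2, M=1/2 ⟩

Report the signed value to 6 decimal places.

+√(2/5) = +0.632456

j₁+j₂−J=1  J+j₁−j₂=0  J−j₁+j₂=3  j₁+j₂+J+1=5
(j₁±m₁, j₂±m₂, J±M) = (1,0,2,2,2,1)
P² = 8/5
sum k=0..0:
  [0] +1/2 = 1/2
S = 1/2
C² = P²·S² = 2/5 ; C = +0.632456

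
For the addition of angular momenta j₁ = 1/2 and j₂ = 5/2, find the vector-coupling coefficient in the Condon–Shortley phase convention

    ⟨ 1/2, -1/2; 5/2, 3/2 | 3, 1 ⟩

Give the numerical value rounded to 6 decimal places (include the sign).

+0.577350  (= +√(1/3))

j₁+j₂−J=0  J+j₁−j₂=1  J−j₁+j₂=5  j₁+j₂+J+1=7
(j₁±m₁, j₂±m₂, J±M) = (0,1,4,1,4,2)
P² = 192
sum k=0..0:
  [0] +1/24 = 1/24
S = 1/24
C² = P²·S² = 1/3 ; C = +0.577350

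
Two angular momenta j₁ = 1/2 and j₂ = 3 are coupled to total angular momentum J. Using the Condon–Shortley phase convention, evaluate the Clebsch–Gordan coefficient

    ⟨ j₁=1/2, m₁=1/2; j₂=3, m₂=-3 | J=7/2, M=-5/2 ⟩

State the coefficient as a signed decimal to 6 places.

+0.377964  (= +√(1/7))

triangle: 0!·1!·6!/8! = 720/40320
(j±m)!: 1!·0!·0!·6!·1!·6! = 518400
prefactor² = (2J+1)·Δ·N² = 518400/7
  k=0: +1/(0!·0!·0!·0!·1!·6!) = 1/720
Σ = 1/720  ⇒  CG² = 518400/7·1/720² = 1/7
CG = +√(1/7) = +0.377964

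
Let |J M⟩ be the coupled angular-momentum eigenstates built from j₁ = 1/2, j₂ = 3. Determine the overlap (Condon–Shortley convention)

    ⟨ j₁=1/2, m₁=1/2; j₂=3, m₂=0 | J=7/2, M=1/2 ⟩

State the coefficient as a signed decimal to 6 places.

triangle: 0!×1!×6!/8! = 720/40320
(j±m)!: 1!×0!×3!×3!×4!×3! = 5184
prefactor² = (2J+1)×Δ×N² = 5184/7
  k=0: +1/(0!×0!×0!×3!×1!×3!) = 1/36
Σ = 1/36  ⇒  CG² = 5184/7×1/36² = 4/7
CG = +√(4/7) = +0.755929

+0.755929  (= +√(4/7))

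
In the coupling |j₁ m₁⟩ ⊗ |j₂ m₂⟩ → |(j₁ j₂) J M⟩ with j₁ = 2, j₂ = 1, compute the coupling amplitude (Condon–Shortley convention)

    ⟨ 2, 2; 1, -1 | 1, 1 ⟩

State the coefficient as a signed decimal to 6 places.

+√(3/5) = +0.774597

√[3·2!2!0!/5! · 4!0!0!2!2!0!] = √(48/5)
  +(−1)^0/∏(0,2,0,0,2,0)! = 1/4  (running 1/4)
⟨..|..⟩ = √(48/5)·(1/4) = +0.774597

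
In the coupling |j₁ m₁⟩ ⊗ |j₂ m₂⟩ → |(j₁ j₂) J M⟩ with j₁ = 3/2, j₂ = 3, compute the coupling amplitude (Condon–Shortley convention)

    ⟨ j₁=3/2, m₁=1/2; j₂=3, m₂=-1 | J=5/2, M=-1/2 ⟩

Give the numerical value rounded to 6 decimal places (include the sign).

−√(1/70) ≈ -0.119523

√[6·2!1!4!/8! · 2!1!2!4!2!3!] = √(288/35)
  +(−1)^0/∏(0,2,1,2,0,2)! = 1/8  (running 1/8)
  +(−1)^1/∏(1,1,0,1,1,3)! = -1/6  (running -1/24)
⟨..|..⟩ = √(288/35)·(-1/24) = -0.119523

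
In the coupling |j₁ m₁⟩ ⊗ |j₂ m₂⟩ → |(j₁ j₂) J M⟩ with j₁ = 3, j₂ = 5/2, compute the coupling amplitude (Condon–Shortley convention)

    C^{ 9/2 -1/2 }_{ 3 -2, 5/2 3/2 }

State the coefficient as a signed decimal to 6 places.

−√(361/1386) = -0.510355

j₁+j₂−J=1  J+j₁−j₂=5  J−j₁+j₂=4  j₁+j₂+J+1=11
(j₁±m₁, j₂±m₂, J±M) = (1,5,4,1,4,5)
P² = 460800/77
sum k=0..1:
  [0] +1/2880 = 1/2880
  [1] −1/144 = -1/144
S = -19/2880
C² = P²·S² = 361/1386 ; C = -0.510355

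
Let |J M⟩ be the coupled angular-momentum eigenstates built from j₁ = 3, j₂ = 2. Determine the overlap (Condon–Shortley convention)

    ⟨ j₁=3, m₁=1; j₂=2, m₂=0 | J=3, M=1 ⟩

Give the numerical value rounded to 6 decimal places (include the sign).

-0.387298  (= −√(3/20))

j₁+j₂−J=2  J+j₁−j₂=4  J−j₁+j₂=2  j₁+j₂+J+1=9
(j₁±m₁, j₂±m₂, J±M) = (4,2,2,2,4,2)
P² = 256/15
sum k=0..2:
  [0] +1/16 = 1/16
  [1] −1/6 = -1/6
  [2] +1/96 = 1/96
S = -3/32
C² = P²·S² = 3/20 ; C = -0.387298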